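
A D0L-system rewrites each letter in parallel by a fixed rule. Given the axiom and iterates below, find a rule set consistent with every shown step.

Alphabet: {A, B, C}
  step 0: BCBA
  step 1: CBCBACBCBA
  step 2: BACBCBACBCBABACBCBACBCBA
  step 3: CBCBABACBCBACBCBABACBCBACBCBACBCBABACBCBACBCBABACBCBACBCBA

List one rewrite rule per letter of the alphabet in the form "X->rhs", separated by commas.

A->BA, B->CBC, C->BA

  step 2 ⇒ step 3: BACBCBACBCBABACBCBACBCBA ⇒ CBC·BA·BA·CBC·BA·CBC·BA·BA·CBC·BA·CBC·BA·CBC·BA·BA·CBC·BA·CBC·BA·BA·CBC·BA·CBC·BA
    A ↦ BA
    B ↦ CBC
    C ↦ BA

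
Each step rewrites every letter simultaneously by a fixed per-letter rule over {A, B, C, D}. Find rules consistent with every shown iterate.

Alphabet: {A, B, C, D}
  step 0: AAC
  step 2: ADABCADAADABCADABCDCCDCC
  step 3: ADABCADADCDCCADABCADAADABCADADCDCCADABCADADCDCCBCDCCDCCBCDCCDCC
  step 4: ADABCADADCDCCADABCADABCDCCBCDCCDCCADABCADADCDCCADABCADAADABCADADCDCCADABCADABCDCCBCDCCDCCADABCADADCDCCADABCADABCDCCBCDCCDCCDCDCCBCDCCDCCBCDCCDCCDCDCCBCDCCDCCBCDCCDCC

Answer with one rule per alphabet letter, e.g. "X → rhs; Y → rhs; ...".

A->ADA, B->DC, C->DCC, D->BC

  step 3 ⇒ step 4: ADABCADADCDCCADABCADAADABCADADCDCCADABCADADCDCCBCDCCDCCBCDCCDCC ⇒ ADA·BC·ADA·DC·DCC·ADA·BC·ADA·BC·DCC·BC·DCC·DCC·ADA·BC·ADA·DC·DCC·ADA·BC·ADA·ADA·BC·ADA·DC·DCC·ADA·BC·ADA·BC·DCC·BC·DCC·DCC·ADA·BC·ADA·DC·DCC·ADA·BC·ADA·BC·DCC·BC·DCC·DCC·DC·DCC·BC·DCC·DCC·BC·DCC·DCC·DC·DCC·BC·DCC·DCC·BC·DCC·DCC
    A ↦ ADA
    B ↦ DC
    C ↦ DCC
    D ↦ BC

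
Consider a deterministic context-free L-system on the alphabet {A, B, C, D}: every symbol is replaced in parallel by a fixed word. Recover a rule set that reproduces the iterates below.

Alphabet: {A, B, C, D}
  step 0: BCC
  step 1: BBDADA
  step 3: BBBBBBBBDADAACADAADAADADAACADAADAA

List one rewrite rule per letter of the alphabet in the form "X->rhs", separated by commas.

A->DAA, B->BB, C->DA, D->CA

  step 0 ⇒ step 1: BCC ⇒ BB·DA·DA
    B ↦ BB
    C ↦ DA
    A ↦ DAA  (constrained at step 1)
    D ↦ CA  (constrained at step 1)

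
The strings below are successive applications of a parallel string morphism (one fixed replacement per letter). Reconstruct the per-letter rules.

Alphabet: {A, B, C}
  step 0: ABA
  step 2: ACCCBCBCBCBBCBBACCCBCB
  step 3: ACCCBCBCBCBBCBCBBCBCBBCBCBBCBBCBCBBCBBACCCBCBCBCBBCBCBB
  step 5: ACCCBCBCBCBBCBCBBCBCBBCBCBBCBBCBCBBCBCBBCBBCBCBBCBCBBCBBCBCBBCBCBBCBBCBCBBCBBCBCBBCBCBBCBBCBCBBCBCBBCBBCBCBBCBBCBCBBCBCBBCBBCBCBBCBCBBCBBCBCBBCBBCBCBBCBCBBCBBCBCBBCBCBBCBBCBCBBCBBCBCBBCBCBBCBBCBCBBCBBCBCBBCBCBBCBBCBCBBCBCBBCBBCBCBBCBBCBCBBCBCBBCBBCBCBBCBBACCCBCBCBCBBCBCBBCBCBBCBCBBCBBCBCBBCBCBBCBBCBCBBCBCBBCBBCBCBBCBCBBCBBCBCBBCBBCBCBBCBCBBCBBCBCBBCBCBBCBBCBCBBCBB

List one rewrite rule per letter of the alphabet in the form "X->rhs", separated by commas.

  step 2 ⇒ step 3: ACCCBCBCBCBBCBBACCCBCB ⇒ ACC·CB·CB·CB·CBB·CB·CBB·CB·CBB·CB·CBB·CBB·CB·CBB·CBB·ACC·CB·CB·CB·CBB·CB·CBB
    A ↦ ACC
    B ↦ CBB
    C ↦ CB

A->ACC, B->CBB, C->CB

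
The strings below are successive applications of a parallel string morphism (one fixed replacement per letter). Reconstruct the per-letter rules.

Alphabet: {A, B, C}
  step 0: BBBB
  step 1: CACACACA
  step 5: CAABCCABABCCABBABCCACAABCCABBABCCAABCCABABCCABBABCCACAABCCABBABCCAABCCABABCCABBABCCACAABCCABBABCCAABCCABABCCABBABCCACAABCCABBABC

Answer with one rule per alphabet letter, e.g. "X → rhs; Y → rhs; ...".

  step 0 ⇒ step 1: BBBB ⇒ CA·CA·CA·CA
    B ↦ CA
    A ↦ ABC  (constrained at step 1)
    C ↦ B  (constrained at step 1)

A->ABC, B->CA, C->B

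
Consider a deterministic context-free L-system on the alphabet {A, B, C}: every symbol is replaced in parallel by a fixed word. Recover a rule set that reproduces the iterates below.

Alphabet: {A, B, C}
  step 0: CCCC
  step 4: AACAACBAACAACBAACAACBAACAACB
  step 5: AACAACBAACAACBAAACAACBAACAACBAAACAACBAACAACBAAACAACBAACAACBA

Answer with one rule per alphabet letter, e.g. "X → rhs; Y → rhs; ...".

  step 4 ⇒ step 5: AACAACBAACAACBAACAACBAACAACB ⇒ AAC·AAC·B·AAC·AAC·B·A·AAC·AAC·B·AAC·AAC·B·A·AAC·AAC·B·AAC·AAC·B·A·AAC·AAC·B·AAC·AAC·B·A
    A ↦ AAC
    B ↦ A
    C ↦ B

A->AAC, B->A, C->B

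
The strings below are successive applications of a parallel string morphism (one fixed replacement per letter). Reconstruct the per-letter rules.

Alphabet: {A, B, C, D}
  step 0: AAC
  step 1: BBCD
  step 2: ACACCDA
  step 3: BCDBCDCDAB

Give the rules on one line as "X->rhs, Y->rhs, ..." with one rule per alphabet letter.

  step 2 ⇒ step 3: ACACCDA ⇒ B·CD·B·CD·CD·A·B
    A ↦ B
    C ↦ CD
    D ↦ A
  step 1 ⇒ step 2: BBCD ⇒ AC·AC·CD·A
    B ↦ AC

A->B, B->AC, C->CD, D->A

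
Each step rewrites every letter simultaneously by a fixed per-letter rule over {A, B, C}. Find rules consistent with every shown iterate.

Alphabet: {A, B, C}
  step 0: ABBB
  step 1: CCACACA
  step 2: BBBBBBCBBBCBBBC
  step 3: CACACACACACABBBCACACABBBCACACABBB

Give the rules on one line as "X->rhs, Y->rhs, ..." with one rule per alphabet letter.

A->C, B->CA, C->BBB

  step 2 ⇒ step 3: BBBBBBCBBBCBBBC ⇒ CA·CA·CA·CA·CA·CA·BBB·CA·CA·CA·BBB·CA·CA·CA·BBB
    B ↦ CA
    C ↦ BBB
  step 0 ⇒ step 1: ABBB ⇒ C·CA·CA·CA
    A ↦ C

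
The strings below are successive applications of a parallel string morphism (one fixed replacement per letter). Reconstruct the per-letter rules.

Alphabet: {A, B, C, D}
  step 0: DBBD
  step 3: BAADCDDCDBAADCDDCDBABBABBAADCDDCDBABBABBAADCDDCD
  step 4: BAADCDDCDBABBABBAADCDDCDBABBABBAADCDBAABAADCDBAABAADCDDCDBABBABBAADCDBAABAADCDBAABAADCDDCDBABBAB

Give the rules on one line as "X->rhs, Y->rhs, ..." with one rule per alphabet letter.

  step 3 ⇒ step 4: BAADCDDCDBAADCDDCDBABBABBAADCDDCDBABBABBAADCDDCD ⇒ BAA·DCD·DCD·B·A·B·B·A·B·BAA·DCD·DCD·B·A·B·B·A·B·BAA·DCD·BAA·BAA·DCD·BAA·BAA·DCD·DCD·B·A·B·B·A·B·BAA·DCD·BAA·BAA·DCD·BAA·BAA·DCD·DCD·B·A·B·B·A·B
    A ↦ DCD
    B ↦ BAA
    C ↦ A
    D ↦ B

A->DCD, B->BAA, C->A, D->B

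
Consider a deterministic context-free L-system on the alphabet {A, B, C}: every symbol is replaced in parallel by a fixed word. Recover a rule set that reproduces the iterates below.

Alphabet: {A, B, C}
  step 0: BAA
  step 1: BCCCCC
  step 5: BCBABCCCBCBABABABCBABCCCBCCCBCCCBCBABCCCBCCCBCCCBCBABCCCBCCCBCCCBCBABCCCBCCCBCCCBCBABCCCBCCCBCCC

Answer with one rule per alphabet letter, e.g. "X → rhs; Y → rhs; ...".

A->CC, B->BC, C->BA

  step 0 ⇒ step 1: BAA ⇒ BC·CC·CC
    A ↦ CC
    B ↦ BC
    C ↦ BA  (constrained at step 1)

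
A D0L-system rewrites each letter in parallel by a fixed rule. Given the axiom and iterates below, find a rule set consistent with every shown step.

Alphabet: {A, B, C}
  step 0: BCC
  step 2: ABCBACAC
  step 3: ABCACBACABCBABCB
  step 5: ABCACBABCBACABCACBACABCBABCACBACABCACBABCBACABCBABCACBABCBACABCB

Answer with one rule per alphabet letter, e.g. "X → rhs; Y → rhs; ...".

A->ABC, B->AC, C->B

  step 2 ⇒ step 3: ABCBACAC ⇒ ABC·AC·B·AC·ABC·B·ABC·B
    A ↦ ABC
    B ↦ AC
    C ↦ B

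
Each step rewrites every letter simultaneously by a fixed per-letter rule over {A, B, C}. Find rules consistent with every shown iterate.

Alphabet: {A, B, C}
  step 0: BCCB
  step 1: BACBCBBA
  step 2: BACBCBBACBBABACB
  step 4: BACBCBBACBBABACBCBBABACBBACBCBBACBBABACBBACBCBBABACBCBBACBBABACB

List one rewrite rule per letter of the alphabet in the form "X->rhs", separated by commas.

  step 1 ⇒ step 2: BACBCBBA ⇒ BA·CB·CB·BA·CB·BA·BA·CB
    A ↦ CB
    B ↦ BA
    C ↦ CB

A->CB, B->BA, C->CB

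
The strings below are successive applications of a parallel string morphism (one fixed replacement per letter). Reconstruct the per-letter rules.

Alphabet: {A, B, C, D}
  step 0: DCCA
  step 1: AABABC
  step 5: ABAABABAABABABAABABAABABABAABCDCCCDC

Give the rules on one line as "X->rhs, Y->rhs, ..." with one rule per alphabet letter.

A->C, B->DC, C->AB, D->A

  step 0 ⇒ step 1: DCCA ⇒ A·AB·AB·C
    A ↦ C
    C ↦ AB
    D ↦ A
    B ↦ DC  (constrained at step 1)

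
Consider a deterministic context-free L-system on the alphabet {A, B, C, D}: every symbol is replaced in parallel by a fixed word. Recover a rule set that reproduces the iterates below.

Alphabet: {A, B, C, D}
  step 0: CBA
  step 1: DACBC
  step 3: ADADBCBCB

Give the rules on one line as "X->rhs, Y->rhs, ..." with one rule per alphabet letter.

  step 0 ⇒ step 1: CBA ⇒ D·A·CBC
    A ↦ CBC
    B ↦ A
    C ↦ D
    D ↦ B  (constrained at step 1)

A->CBC, B->A, C->D, D->B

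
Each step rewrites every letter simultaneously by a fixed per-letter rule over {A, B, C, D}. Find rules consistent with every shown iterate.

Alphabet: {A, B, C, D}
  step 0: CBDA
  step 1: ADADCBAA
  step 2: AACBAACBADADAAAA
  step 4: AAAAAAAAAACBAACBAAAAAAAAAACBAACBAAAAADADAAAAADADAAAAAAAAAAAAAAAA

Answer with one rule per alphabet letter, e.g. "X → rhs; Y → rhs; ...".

A->AA, B->AD, C->AD, D->CB

  step 1 ⇒ step 2: ADADCBAA ⇒ AA·CB·AA·CB·AD·AD·AA·AA
    A ↦ AA
    B ↦ AD
    C ↦ AD
    D ↦ CB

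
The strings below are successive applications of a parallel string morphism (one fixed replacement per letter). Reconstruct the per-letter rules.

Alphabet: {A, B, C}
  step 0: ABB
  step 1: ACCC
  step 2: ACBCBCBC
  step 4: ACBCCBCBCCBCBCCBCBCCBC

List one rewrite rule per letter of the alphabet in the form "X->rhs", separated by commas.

  step 1 ⇒ step 2: ACCC ⇒ AC·BC·BC·BC
    A ↦ AC
    C ↦ BC
  step 0 ⇒ step 1: ABB ⇒ AC·C·C
    B ↦ C

A->AC, B->C, C->BC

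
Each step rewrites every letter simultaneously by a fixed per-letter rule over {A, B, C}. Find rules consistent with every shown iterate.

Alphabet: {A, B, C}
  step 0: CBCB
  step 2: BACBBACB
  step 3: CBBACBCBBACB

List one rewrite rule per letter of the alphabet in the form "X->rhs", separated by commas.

A->B, B->CB, C->A

  step 2 ⇒ step 3: BACBBACB ⇒ CB·B·A·CB·CB·B·A·CB
    A ↦ B
    B ↦ CB
    C ↦ A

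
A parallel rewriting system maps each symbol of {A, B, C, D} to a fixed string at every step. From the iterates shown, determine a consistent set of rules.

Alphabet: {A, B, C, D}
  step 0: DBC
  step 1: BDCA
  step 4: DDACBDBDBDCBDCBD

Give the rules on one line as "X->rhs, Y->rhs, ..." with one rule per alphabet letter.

A->DD, B->C, C->A, D->BD

  step 0 ⇒ step 1: DBC ⇒ BD·C·A
    B ↦ C
    C ↦ A
    D ↦ BD
    A ↦ DD  (constrained at step 1)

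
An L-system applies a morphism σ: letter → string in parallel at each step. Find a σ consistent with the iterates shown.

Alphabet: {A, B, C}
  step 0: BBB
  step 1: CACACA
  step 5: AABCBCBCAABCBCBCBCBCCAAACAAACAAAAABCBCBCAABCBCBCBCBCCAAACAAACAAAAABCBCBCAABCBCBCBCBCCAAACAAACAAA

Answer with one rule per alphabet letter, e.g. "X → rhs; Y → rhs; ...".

A->BC, B->CA, C->AA

  step 0 ⇒ step 1: BBB ⇒ CA·CA·CA
    B ↦ CA
    A ↦ BC  (constrained at step 1)
    C ↦ AA  (constrained at step 1)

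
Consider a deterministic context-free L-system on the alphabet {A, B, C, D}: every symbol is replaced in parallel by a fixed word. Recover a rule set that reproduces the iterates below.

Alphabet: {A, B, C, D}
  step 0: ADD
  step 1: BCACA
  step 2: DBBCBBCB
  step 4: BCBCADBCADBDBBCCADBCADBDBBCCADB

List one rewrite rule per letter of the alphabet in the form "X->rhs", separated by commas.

A->B, B->DB, C->BC, D->CA

  step 1 ⇒ step 2: BCACA ⇒ DB·BC·B·BC·B
    A ↦ B
    B ↦ DB
    C ↦ BC
  step 0 ⇒ step 1: ADD ⇒ B·CA·CA
    D ↦ CA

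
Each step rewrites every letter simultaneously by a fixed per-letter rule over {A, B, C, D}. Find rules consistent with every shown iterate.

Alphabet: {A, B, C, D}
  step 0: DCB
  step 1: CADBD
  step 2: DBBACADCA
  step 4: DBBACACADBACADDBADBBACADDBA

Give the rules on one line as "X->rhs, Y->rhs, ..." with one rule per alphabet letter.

A->BA, B->D, C->DB, D->CA

  step 1 ⇒ step 2: CADBD ⇒ DB·BA·CA·D·CA
    A ↦ BA
    B ↦ D
    C ↦ DB
    D ↦ CA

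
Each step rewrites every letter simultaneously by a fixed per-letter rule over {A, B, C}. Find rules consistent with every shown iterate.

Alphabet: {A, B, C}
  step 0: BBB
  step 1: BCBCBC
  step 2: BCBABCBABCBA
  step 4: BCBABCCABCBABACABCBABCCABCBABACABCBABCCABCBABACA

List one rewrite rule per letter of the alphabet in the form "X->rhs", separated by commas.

  step 1 ⇒ step 2: BCBCBC ⇒ BC·BA·BC·BA·BC·BA
    B ↦ BC
    C ↦ BA
    A ↦ CA  (constrained at step 2)

A->CA, B->BC, C->BA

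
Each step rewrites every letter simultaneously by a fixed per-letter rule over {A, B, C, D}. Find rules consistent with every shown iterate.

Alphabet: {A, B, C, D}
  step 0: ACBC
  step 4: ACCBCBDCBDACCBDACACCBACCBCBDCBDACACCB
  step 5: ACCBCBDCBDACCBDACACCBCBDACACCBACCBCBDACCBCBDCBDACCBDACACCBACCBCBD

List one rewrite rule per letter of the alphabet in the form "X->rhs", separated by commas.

  step 4 ⇒ step 5: ACCBCBDCBDACCBDACACCBACCBCBDCBDACACCB ⇒ AC·CB·CB·D·CB·D·AC·CB·D·AC·AC·CB·CB·D·AC·AC·CB·AC·CB·CB·D·AC·CB·CB·D·CB·D·AC·CB·D·AC·AC·CB·AC·CB·CB·D
    A ↦ AC
    B ↦ D
    C ↦ CB
    D ↦ AC

A->AC, B->D, C->CB, D->AC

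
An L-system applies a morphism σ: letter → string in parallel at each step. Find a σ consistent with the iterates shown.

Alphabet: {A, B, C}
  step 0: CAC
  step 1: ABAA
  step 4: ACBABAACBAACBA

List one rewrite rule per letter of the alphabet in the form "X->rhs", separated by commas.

  step 0 ⇒ step 1: CAC ⇒ A·BA·A
    A ↦ BA
    C ↦ A
    B ↦ C  (constrained at step 1)

A->BA, B->C, C->A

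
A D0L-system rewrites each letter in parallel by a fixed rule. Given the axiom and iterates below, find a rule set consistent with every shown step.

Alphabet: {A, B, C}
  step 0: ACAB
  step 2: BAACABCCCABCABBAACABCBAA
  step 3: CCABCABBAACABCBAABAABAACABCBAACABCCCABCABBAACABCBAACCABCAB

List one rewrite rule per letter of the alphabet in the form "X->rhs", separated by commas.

  step 2 ⇒ step 3: BAACABCCCABCABBAACABCBAA ⇒ C·CAB·CAB·BAA·CAB·C·BAA·BAA·BAA·CAB·C·BAA·CAB·C·C·CAB·CAB·BAA·CAB·C·BAA·C·CAB·CAB
    A ↦ CAB
    B ↦ C
    C ↦ BAA

A->CAB, B->C, C->BAA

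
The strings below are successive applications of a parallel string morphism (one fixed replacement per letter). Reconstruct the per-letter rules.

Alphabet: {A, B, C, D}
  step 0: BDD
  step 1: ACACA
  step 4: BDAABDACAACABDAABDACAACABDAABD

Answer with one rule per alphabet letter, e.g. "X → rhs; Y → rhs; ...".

A->BD, B->A, C->AA, D->CA

  step 0 ⇒ step 1: BDD ⇒ A·CA·CA
    B ↦ A
    D ↦ CA
    A ↦ BD  (constrained at step 1)
    C ↦ AA  (constrained at step 1)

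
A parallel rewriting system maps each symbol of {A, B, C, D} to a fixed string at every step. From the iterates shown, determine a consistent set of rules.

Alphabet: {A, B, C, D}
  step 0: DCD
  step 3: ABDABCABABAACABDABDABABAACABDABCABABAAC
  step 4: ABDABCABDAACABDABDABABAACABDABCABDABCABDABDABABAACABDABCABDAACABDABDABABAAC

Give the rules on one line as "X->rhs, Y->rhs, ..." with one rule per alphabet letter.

  step 3 ⇒ step 4: ABDABCABABAACABDABDABABAACABDABCABABAAC ⇒ AB·D·ABC·AB·D·AAC·AB·D·AB·D·AB·AB·AAC·AB·D·ABC·AB·D·ABC·AB·D·AB·D·AB·AB·AAC·AB·D·ABC·AB·D·AAC·AB·D·AB·D·AB·AB·AAC
    A ↦ AB
    B ↦ D
    C ↦ AAC
    D ↦ ABC

A->AB, B->D, C->AAC, D->ABC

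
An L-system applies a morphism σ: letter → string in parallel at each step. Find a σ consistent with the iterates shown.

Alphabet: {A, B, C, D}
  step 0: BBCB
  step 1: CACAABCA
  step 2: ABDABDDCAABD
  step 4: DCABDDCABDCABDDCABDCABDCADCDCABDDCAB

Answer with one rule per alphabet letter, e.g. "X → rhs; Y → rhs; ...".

  step 1 ⇒ step 2: CACAABCA ⇒ AB·D·AB·D·D·CA·AB·D
    A ↦ D
    B ↦ CA
    C ↦ AB
    D ↦ DC  (constrained at step 2)

A->D, B->CA, C->AB, D->DC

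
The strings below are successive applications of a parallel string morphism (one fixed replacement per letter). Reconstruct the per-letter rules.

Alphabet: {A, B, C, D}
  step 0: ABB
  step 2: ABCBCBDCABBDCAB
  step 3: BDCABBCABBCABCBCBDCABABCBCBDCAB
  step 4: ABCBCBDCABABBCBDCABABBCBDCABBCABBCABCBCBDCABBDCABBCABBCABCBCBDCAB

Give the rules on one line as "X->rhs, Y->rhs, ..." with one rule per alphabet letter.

  step 3 ⇒ step 4: BDCABBCABBCABCBCBDCABABCBCBDCAB ⇒ AB·C·BC·BDC·AB·AB·BC·BDC·AB·AB·BC·BDC·AB·BC·AB·BC·AB·C·BC·BDC·AB·BDC·AB·BC·AB·BC·AB·C·BC·BDC·AB
    A ↦ BDC
    B ↦ AB
    C ↦ BC
    D ↦ C

A->BDC, B->AB, C->BC, D->C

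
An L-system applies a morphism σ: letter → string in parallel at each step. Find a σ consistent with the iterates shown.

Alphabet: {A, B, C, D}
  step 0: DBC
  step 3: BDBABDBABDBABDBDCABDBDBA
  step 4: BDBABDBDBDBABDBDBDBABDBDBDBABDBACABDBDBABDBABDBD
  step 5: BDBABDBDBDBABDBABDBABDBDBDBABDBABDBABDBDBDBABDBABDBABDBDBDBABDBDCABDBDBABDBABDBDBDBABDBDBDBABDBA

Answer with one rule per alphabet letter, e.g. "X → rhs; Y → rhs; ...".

  step 4 ⇒ step 5: BDBABDBDBDBABDBDBDBABDBDBDBABDBACABDBDBABDBABDBD ⇒ BD·BA·BD·BD·BD·BA·BD·BA·BD·BA·BD·BD·BD·BA·BD·BA·BD·BA·BD·BD·BD·BA·BD·BA·BD·BA·BD·BD·BD·BA·BD·BD·CA·BD·BD·BA·BD·BA·BD·BD·BD·BA·BD·BD·BD·BA·BD·BA
    A ↦ BD
    B ↦ BD
    C ↦ CA
    D ↦ BA

A->BD, B->BD, C->CA, D->BA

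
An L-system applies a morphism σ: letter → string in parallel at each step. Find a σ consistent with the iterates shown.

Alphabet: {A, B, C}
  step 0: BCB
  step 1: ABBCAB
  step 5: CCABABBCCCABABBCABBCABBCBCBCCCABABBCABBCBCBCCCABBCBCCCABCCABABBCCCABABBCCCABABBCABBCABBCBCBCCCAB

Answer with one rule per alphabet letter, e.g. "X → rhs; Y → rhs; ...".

A->CC, B->AB, C->BC

  step 0 ⇒ step 1: BCB ⇒ AB·BC·AB
    B ↦ AB
    C ↦ BC
    A ↦ CC  (constrained at step 1)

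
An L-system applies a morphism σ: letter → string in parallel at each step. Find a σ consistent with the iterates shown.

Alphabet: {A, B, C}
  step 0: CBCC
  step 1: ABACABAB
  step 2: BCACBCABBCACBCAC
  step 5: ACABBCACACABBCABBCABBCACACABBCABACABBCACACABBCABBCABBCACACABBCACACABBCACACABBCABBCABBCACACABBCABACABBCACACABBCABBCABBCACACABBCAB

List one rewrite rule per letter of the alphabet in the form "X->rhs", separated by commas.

  step 1 ⇒ step 2: ABACABAB ⇒ BC·AC·BC·AB·BC·AC·BC·AC
    A ↦ BC
    B ↦ AC
    C ↦ AB

A->BC, B->AC, C->AB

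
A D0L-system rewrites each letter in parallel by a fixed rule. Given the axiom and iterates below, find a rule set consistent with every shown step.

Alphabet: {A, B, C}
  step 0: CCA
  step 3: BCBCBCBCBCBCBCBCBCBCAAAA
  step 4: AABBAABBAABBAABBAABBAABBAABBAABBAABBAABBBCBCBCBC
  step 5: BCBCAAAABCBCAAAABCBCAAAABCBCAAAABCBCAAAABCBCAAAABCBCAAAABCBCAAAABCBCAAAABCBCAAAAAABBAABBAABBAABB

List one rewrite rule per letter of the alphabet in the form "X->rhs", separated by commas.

  step 4 ⇒ step 5: AABBAABBAABBAABBAABBAABBAABBAABBAABBAABBBCBCBCBC ⇒ BC·BC·AA·AA·BC·BC·AA·AA·BC·BC·AA·AA·BC·BC·AA·AA·BC·BC·AA·AA·BC·BC·AA·AA·BC·BC·AA·AA·BC·BC·AA·AA·BC·BC·AA·AA·BC·BC·AA·AA·AA·BB·AA·BB·AA·BB·AA·BB
    A ↦ BC
    B ↦ AA
    C ↦ BB

A->BC, B->AA, C->BB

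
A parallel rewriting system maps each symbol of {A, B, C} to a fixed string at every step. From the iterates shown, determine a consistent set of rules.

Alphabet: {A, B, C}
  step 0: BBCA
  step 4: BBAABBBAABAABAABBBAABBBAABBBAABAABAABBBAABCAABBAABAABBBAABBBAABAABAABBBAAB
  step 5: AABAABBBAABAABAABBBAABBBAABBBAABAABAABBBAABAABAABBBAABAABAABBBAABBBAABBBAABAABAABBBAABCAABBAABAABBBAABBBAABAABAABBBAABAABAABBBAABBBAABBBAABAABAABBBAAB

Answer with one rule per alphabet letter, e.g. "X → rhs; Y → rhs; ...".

  step 4 ⇒ step 5: BBAABBBAABAABAABBBAABBBAABBBAABAABAABBBAABCAABBAABAABBBAABBBAABAABAABBBAAB ⇒ AAB·AAB·B·B·AAB·AAB·AAB·B·B·AAB·B·B·AAB·B·B·AAB·AAB·AAB·B·B·AAB·AAB·AAB·B·B·AAB·AAB·AAB·B·B·AAB·B·B·AAB·B·B·AAB·AAB·AAB·B·B·AAB·CAA·B·B·AAB·AAB·B·B·AAB·B·B·AAB·AAB·AAB·B·B·AAB·AAB·AAB·B·B·AAB·B·B·AAB·B·B·AAB·AAB·AAB·B·B·AAB
    A ↦ B
    B ↦ AAB
    C ↦ CAA

A->B, B->AAB, C->CAA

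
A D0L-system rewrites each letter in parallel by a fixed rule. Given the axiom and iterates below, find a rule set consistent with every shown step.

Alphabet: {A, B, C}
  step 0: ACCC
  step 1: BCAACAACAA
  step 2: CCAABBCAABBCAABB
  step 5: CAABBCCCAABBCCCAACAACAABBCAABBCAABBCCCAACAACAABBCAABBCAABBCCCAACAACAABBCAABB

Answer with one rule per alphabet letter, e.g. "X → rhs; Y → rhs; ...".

A->B, B->C, C->CAA

  step 1 ⇒ step 2: BCAACAACAA ⇒ C·CAA·B·B·CAA·B·B·CAA·B·B
    A ↦ B
    B ↦ C
    C ↦ CAA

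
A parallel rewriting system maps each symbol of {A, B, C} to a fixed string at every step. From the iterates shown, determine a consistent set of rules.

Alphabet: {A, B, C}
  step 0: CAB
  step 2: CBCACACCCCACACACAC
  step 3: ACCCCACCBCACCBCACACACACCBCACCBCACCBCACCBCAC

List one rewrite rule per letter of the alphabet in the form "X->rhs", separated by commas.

A->CBC, B->CCC, C->AC

  step 2 ⇒ step 3: CBCACACCCCACACACAC ⇒ AC·CCC·AC·CBC·AC·CBC·AC·AC·AC·AC·CBC·AC·CBC·AC·CBC·AC·CBC·AC
    A ↦ CBC
    B ↦ CCC
    C ↦ AC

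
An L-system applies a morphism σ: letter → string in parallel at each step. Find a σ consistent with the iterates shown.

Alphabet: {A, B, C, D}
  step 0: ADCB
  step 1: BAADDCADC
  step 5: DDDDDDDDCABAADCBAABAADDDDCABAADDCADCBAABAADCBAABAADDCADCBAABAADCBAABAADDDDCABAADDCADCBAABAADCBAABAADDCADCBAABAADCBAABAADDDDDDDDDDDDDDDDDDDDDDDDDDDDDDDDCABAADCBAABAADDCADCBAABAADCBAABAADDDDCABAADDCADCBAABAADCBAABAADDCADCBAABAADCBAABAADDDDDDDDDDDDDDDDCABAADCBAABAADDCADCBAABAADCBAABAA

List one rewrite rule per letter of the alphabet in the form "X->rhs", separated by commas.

  step 0 ⇒ step 1: ADCB ⇒ BAA·DD·CA·DC
    A ↦ BAA
    B ↦ DC
    C ↦ CA
    D ↦ DD

A->BAA, B->DC, C->CA, D->DD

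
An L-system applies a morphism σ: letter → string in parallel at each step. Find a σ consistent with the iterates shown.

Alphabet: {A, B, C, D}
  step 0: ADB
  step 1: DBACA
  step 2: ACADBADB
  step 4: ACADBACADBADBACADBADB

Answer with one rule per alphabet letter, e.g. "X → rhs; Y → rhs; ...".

  step 1 ⇒ step 2: DBACA ⇒ A·CA·DB·A·DB
    A ↦ DB
    B ↦ CA
    C ↦ A
    D ↦ A

A->DB, B->CA, C->A, D->A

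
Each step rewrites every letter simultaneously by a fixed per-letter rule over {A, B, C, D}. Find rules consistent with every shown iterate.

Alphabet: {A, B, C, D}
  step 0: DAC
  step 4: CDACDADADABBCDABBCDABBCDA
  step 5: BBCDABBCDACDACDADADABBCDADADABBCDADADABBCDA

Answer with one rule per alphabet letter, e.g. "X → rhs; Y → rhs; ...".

  step 4 ⇒ step 5: CDACDADADABBCDABBCDABBCDA ⇒ BB·C·DA·BB·C·DA·C·DA·C·DA·DA·DA·BB·C·DA·DA·DA·BB·C·DA·DA·DA·BB·C·DA
    A ↦ DA
    B ↦ DA
    C ↦ BB
    D ↦ C

A->DA, B->DA, C->BB, D->C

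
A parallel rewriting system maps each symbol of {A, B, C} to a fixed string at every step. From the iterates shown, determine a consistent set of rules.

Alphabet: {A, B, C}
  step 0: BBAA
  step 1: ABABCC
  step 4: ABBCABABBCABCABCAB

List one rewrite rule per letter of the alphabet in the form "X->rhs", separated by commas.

  step 0 ⇒ step 1: BBAA ⇒ AB·AB·C·C
    A ↦ C
    B ↦ AB
    C ↦ B  (constrained at step 1)

A->C, B->AB, C->B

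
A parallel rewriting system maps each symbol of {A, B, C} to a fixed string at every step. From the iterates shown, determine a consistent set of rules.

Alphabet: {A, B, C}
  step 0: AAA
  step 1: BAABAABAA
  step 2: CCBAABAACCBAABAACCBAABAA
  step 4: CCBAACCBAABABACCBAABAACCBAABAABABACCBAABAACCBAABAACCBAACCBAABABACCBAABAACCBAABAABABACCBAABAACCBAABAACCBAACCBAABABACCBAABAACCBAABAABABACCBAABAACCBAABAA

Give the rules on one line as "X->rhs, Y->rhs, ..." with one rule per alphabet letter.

A->BAA, B->CC, C->BA

  step 1 ⇒ step 2: BAABAABAA ⇒ CC·BAA·BAA·CC·BAA·BAA·CC·BAA·BAA
    A ↦ BAA
    B ↦ CC
    C ↦ BA  (constrained at step 2)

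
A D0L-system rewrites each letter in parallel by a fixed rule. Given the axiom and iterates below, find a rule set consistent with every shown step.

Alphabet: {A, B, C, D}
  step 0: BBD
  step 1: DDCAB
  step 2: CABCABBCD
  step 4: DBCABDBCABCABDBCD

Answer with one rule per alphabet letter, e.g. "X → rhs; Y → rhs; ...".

A->C, B->D, C->B, D->CAB

  step 1 ⇒ step 2: DDCAB ⇒ CAB·CAB·B·C·D
    A ↦ C
    B ↦ D
    C ↦ B
    D ↦ CAB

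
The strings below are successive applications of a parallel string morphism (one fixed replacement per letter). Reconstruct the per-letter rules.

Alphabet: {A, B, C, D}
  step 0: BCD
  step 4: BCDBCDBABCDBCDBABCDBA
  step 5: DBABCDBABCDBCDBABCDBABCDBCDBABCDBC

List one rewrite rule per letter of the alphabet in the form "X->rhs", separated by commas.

A->C, B->DB, C->A, D->BC

  step 4 ⇒ step 5: BCDBCDBABCDBCDBABCDBA ⇒ DB·A·BC·DB·A·BC·DB·C·DB·A·BC·DB·A·BC·DB·C·DB·A·BC·DB·C
    A ↦ C
    B ↦ DB
    C ↦ A
    D ↦ BC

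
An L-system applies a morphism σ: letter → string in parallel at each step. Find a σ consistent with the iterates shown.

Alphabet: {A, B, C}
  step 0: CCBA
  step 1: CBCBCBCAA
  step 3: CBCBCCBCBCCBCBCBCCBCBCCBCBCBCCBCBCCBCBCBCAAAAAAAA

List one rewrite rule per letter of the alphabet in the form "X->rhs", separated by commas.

A->AA, B->CBC, C->CB

  step 0 ⇒ step 1: CCBA ⇒ CB·CB·CBC·AA
    A ↦ AA
    B ↦ CBC
    C ↦ CB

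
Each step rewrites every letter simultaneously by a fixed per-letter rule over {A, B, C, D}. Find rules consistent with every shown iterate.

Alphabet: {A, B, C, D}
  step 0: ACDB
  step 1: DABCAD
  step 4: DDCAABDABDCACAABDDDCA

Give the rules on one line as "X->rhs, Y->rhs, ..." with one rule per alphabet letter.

  step 0 ⇒ step 1: ACDB ⇒ D·AB·CA·D
    A ↦ D
    B ↦ D
    C ↦ AB
    D ↦ CA

A->D, B->D, C->AB, D->CA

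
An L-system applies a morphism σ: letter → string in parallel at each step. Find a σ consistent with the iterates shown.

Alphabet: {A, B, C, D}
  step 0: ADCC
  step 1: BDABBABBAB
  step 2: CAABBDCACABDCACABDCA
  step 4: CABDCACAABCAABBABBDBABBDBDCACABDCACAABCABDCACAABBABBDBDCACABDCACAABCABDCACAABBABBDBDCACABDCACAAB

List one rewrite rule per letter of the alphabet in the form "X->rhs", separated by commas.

  step 1 ⇒ step 2: BDABBABBAB ⇒ CA·AB·BD·CA·CA·BD·CA·CA·BD·CA
    A ↦ BD
    B ↦ CA
    D ↦ AB
  step 0 ⇒ step 1: ADCC ⇒ BD·AB·BAB·BAB
    C ↦ BAB

A->BD, B->CA, C->BAB, D->AB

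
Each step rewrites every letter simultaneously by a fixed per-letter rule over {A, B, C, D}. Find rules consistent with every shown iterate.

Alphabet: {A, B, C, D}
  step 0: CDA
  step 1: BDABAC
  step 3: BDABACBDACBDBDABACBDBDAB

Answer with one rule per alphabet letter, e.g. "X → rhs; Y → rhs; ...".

  step 0 ⇒ step 1: CDA ⇒ BD·AB·AC
    A ↦ AC
    C ↦ BD
    D ↦ AB
    B ↦ BD  (constrained at step 1)

A->AC, B->BD, C->BD, D->AB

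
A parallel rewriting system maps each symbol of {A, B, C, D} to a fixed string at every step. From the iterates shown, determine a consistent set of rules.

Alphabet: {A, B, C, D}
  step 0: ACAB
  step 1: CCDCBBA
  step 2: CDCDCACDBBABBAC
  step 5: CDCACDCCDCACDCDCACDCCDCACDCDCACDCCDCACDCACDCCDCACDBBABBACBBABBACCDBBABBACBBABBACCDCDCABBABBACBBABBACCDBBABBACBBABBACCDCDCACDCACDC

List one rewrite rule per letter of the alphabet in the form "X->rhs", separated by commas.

  step 1 ⇒ step 2: CCDCBBA ⇒ CD·CD·CA·CD·BBA·BBA·C
    A ↦ C
    B ↦ BBA
    C ↦ CD
    D ↦ CA

A->C, B->BBA, C->CD, D->CA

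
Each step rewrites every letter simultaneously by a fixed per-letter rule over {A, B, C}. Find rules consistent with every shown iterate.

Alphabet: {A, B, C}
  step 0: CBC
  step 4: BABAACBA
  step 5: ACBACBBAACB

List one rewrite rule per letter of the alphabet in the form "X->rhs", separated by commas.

A->B, B->AC, C->A

  step 4 ⇒ step 5: BABAACBA ⇒ AC·B·AC·B·B·A·AC·B
    A ↦ B
    B ↦ AC
    C ↦ A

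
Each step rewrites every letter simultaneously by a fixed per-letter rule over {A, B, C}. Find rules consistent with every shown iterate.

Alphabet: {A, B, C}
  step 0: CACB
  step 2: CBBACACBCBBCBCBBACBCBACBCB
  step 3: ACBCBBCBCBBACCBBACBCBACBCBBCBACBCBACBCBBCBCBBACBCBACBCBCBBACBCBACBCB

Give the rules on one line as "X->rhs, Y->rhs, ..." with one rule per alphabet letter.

  step 2 ⇒ step 3: CBBACACBCBBCBCBBACBCBACBCB ⇒ AC·BCB·BCB·CBB·AC·CBB·AC·BCB·AC·BCB·BCB·AC·BCB·AC·BCB·BCB·CBB·AC·BCB·AC·BCB·CBB·AC·BCB·AC·BCB
    A ↦ CBB
    B ↦ BCB
    C ↦ AC

A->CBB, B->BCB, C->AC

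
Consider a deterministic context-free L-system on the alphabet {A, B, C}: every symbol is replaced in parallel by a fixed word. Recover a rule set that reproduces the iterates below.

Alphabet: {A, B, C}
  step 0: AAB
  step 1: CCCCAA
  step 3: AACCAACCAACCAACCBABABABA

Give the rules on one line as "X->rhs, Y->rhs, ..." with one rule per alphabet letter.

  step 0 ⇒ step 1: AAB ⇒ CC·CC·AA
    A ↦ CC
    B ↦ AA
    C ↦ BA  (constrained at step 1)

A->CC, B->AA, C->BA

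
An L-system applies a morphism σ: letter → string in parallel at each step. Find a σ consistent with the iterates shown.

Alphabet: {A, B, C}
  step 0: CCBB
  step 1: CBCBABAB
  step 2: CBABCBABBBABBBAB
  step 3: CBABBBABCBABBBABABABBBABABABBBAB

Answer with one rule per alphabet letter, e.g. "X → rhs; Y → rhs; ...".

A->BB, B->AB, C->CB

  step 2 ⇒ step 3: CBABCBABBBABBBAB ⇒ CB·AB·BB·AB·CB·AB·BB·AB·AB·AB·BB·AB·AB·AB·BB·AB
    A ↦ BB
    B ↦ AB
    C ↦ CB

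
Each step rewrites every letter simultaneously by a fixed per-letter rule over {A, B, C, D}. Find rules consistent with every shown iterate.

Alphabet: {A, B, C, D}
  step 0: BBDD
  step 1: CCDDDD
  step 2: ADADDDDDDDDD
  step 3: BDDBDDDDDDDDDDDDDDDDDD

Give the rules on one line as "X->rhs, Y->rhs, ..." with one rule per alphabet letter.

A->B, B->C, C->AD, D->DD

  step 2 ⇒ step 3: ADADDDDDDDDD ⇒ B·DD·B·DD·DD·DD·DD·DD·DD·DD·DD·DD
    A ↦ B
    D ↦ DD
  step 0 ⇒ step 1: BBDD ⇒ C·C·DD·DD
    B ↦ C
  step 1 ⇒ step 2: CCDDDD ⇒ AD·AD·DD·DD·DD·DD
    C ↦ AD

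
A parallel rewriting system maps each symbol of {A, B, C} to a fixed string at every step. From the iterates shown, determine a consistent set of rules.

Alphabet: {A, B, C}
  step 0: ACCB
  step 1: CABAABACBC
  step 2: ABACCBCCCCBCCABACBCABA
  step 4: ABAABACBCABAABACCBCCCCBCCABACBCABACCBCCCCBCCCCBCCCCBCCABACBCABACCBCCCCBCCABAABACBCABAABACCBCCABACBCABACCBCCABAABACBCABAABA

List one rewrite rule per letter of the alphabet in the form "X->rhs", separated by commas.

  step 1 ⇒ step 2: CABAABACBC ⇒ ABA·C·CBC·C·C·CBC·C·ABA·CBC·ABA
    A ↦ C
    B ↦ CBC
    C ↦ ABA

A->C, B->CBC, C->ABA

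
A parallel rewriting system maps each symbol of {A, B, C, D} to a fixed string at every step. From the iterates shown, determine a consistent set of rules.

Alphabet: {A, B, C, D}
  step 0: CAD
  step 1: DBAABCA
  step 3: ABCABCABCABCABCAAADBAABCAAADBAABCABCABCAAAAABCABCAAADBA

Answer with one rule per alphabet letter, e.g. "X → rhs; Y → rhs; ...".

  step 0 ⇒ step 1: CAD ⇒ DBA·ABC·A
    A ↦ ABC
    C ↦ DBA
    D ↦ A
    B ↦ AAA  (constrained at step 1)

A->ABC, B->AAA, C->DBA, D->A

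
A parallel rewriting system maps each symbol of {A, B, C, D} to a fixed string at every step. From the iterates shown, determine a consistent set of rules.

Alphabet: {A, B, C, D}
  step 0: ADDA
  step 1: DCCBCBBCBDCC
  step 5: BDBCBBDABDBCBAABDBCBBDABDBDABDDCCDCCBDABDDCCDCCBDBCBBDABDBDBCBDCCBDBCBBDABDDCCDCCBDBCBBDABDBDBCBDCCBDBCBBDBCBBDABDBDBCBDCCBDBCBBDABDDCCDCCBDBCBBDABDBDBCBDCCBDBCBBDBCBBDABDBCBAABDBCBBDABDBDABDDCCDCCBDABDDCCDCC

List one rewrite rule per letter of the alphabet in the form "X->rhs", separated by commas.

  step 0 ⇒ step 1: ADDA ⇒ DCC·BCB·BCB·DCC
    A ↦ DCC
    D ↦ BCB
    B ↦ BD  (constrained at step 1)
    C ↦ A  (constrained at step 1)

A->DCC, B->BD, C->A, D->BCB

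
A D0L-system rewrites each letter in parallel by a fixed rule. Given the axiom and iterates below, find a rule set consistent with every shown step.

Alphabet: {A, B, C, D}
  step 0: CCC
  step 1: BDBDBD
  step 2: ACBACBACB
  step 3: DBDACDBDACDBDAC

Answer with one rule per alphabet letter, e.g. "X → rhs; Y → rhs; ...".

A->D, B->AC, C->BD, D->B

  step 2 ⇒ step 3: ACBACBACB ⇒ D·BD·AC·D·BD·AC·D·BD·AC
    A ↦ D
    B ↦ AC
    C ↦ BD
  step 1 ⇒ step 2: BDBDBD ⇒ AC·B·AC·B·AC·B
    D ↦ B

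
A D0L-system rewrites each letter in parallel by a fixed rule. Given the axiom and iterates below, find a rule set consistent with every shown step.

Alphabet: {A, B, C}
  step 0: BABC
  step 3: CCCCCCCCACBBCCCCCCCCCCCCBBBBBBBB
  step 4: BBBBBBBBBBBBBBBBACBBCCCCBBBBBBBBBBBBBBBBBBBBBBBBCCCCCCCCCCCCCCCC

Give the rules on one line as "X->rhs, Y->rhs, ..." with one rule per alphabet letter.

A->AC, B->CC, C->BB

  step 3 ⇒ step 4: CCCCCCCCACBBCCCCCCCCCCCCBBBBBBBB ⇒ BB·BB·BB·BB·BB·BB·BB·BB·AC·BB·CC·CC·BB·BB·BB·BB·BB·BB·BB·BB·BB·BB·BB·BB·CC·CC·CC·CC·CC·CC·CC·CC
    A ↦ AC
    B ↦ CC
    C ↦ BB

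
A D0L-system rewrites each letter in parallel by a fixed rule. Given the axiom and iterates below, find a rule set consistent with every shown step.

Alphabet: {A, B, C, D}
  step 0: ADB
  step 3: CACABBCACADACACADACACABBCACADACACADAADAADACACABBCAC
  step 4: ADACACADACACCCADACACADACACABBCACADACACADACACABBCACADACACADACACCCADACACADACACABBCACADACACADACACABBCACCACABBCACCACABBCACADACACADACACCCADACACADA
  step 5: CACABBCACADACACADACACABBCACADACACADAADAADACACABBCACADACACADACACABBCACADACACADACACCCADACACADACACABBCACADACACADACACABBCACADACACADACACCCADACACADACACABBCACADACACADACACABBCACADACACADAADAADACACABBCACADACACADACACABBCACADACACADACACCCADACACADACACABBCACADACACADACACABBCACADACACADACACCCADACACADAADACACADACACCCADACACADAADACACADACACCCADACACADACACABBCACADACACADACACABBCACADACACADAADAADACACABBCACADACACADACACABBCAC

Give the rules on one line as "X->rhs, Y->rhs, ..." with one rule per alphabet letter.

  step 4 ⇒ step 5: ADACACADACACCCADACACADACACABBCACADACACADACACABBCACADACACADACACCCADACACADACACABBCACADACACADACACABBCACCACABBCACCACABBCACADACACADACACCCADACACADA ⇒ CAC·ABB·CAC·ADA·CAC·ADA·CAC·ABB·CAC·ADA·CAC·ADA·ADA·ADA·CAC·ABB·CAC·ADA·CAC·ADA·CAC·ABB·CAC·ADA·CAC·ADA·CAC·C·C·ADA·CAC·ADA·CAC·ABB·CAC·ADA·CAC·ADA·CAC·ABB·CAC·ADA·CAC·ADA·CAC·C·C·ADA·CAC·ADA·CAC·ABB·CAC·ADA·CAC·ADA·CAC·ABB·CAC·ADA·CAC·ADA·ADA·ADA·CAC·ABB·CAC·ADA·CAC·ADA·CAC·ABB·CAC·ADA·CAC·ADA·CAC·C·C·ADA·CAC·ADA·CAC·ABB·CAC·ADA·CAC·ADA·CAC·ABB·CAC·ADA·CAC·ADA·CAC·C·C·ADA·CAC·ADA·ADA·CAC·ADA·CAC·C·C·ADA·CAC·ADA·ADA·CAC·ADA·CAC·C·C·ADA·CAC·ADA·CAC·ABB·CAC·ADA·CAC·ADA·CAC·ABB·CAC·ADA·CAC·ADA·ADA·ADA·CAC·ABB·CAC·ADA·CAC·ADA·CAC·ABB·CAC
    A ↦ CAC
    B ↦ C
    C ↦ ADA
    D ↦ ABB

A->CAC, B->C, C->ADA, D->ABB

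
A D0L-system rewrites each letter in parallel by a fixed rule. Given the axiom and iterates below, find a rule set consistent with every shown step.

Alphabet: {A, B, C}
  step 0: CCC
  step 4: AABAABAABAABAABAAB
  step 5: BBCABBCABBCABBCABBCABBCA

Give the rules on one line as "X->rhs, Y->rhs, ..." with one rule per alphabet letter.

  step 4 ⇒ step 5: AABAABAABAABAABAAB ⇒ B·B·CA·B·B·CA·B·B·CA·B·B·CA·B·B·CA·B·B·CA
    A ↦ B
    B ↦ CA
    C ↦ AA  (constrained at step 0)

A->B, B->CA, C->AA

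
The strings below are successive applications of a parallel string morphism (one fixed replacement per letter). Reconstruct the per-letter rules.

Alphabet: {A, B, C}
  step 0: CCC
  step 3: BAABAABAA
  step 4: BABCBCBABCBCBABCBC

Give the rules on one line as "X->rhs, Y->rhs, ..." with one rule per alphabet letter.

  step 3 ⇒ step 4: BAABAABAA ⇒ BA·BC·BC·BA·BC·BC·BA·BC·BC
    A ↦ BC
    B ↦ BA
    C ↦ A  (constrained at step 0)

A->BC, B->BA, C->A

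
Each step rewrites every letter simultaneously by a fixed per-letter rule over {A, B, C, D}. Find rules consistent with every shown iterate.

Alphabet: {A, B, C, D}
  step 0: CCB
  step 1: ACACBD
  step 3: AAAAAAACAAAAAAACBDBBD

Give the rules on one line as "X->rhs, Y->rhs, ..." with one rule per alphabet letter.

A->AA, B->BD, C->AC, D->B

  step 0 ⇒ step 1: CCB ⇒ AC·AC·BD
    B ↦ BD
    C ↦ AC
    A ↦ AA  (constrained at step 1)
    D ↦ B  (constrained at step 1)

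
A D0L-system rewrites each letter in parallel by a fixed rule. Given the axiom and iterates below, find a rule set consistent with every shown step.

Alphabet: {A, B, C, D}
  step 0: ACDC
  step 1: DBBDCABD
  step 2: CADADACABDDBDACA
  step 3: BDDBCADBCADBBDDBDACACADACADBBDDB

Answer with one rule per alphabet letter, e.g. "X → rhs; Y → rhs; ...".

A->DB, B->DA, C->BD, D->CA

  step 2 ⇒ step 3: CADADACABDDBDACA ⇒ BD·DB·CA·DB·CA·DB·BD·DB·DA·CA·CA·DA·CA·DB·BD·DB
    A ↦ DB
    B ↦ DA
    C ↦ BD
    D ↦ CA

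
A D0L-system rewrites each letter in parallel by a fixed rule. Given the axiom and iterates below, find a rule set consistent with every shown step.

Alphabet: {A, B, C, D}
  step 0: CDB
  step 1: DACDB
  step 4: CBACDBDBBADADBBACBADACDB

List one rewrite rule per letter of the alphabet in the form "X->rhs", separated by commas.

A->BA, B->DB, C->DA, D->C

  step 0 ⇒ step 1: CDB ⇒ DA·C·DB
    B ↦ DB
    C ↦ DA
    D ↦ C
    A ↦ BA  (constrained at step 1)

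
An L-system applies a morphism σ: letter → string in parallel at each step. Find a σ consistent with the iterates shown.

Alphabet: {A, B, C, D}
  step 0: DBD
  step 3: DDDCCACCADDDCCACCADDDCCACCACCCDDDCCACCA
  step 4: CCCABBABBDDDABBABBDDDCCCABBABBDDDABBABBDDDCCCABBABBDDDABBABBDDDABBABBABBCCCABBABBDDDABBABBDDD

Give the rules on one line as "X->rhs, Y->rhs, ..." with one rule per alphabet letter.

A->DDD, B->CCA, C->ABB, D->C

  step 3 ⇒ step 4: DDDCCACCADDDCCACCADDDCCACCACCCDDDCCACCA ⇒ C·C·C·ABB·ABB·DDD·ABB·ABB·DDD·C·C·C·ABB·ABB·DDD·ABB·ABB·DDD·C·C·C·ABB·ABB·DDD·ABB·ABB·DDD·ABB·ABB·ABB·C·C·C·ABB·ABB·DDD·ABB·ABB·DDD
    A ↦ DDD
    C ↦ ABB
    D ↦ C
    B ↦ CCA  (constrained at step 0)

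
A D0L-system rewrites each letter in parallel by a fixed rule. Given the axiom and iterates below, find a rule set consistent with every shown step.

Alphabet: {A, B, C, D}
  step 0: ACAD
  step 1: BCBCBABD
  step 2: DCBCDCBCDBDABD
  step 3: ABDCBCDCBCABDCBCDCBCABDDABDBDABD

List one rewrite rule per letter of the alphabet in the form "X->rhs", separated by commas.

A->B, B->D, C->CBC, D->ABD

  step 2 ⇒ step 3: DCBCDCBCDBDABD ⇒ ABD·CBC·D·CBC·ABD·CBC·D·CBC·ABD·D·ABD·B·D·ABD
    A ↦ B
    B ↦ D
    C ↦ CBC
    D ↦ ABD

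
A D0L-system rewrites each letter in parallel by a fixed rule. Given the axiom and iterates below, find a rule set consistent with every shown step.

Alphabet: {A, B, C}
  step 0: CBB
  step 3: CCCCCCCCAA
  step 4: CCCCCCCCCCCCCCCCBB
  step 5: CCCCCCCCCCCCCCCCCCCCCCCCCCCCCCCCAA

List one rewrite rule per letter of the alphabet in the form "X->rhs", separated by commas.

A->B, B->A, C->CC

  step 4 ⇒ step 5: CCCCCCCCCCCCCCCCBB ⇒ CC·CC·CC·CC·CC·CC·CC·CC·CC·CC·CC·CC·CC·CC·CC·CC·A·A
    B ↦ A
    C ↦ CC
  step 3 ⇒ step 4: CCCCCCCCAA ⇒ CC·CC·CC·CC·CC·CC·CC·CC·B·B
    A ↦ B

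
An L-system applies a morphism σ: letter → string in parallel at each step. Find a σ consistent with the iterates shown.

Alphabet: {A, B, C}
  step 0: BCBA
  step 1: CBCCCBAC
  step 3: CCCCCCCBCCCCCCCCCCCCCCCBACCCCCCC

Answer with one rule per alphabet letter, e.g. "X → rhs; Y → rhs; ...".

  step 0 ⇒ step 1: BCBA ⇒ CB·CC·CB·AC
    A ↦ AC
    B ↦ CB
    C ↦ CC

A->AC, B->CB, C->CC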